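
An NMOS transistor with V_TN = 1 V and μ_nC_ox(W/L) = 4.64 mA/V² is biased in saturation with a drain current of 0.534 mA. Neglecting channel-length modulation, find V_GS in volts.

In saturation I_D = ½ k_n (V_GS − V_TN)², so V_GS − V_TN = √(2 I_D / k_n) = √(2 × 0.534 / 4.64) = 0.48 V.
V_GS = 1 + 0.48 = 1.48 V.

V_GS = 1.48 V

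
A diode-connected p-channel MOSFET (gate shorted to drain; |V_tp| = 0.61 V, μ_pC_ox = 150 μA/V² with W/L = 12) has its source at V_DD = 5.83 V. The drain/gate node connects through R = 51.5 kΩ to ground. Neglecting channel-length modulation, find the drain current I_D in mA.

With gate tied to drain, V_SG = V_SD ≥ V_SG − |V_tp|, so the device is in saturation.
k_p = μ_pC_ox · (W/L) = 1.8 mA/V².
KCL at the drain: ½ k_p (V_SG − |V_tp|)² = (V_DD − V_SG)/R.
Let x = V_SG − 0.61. Then 46.4 x² + x − 5.22 = 0, giving x = 0.325 V (positive root), so V_SG = 0.935 V.
I_D = (V_DD − V_SG)/R = (5.83 − 0.935) / 51.5 = 0.095 mA.

I_D = 0.0950 mA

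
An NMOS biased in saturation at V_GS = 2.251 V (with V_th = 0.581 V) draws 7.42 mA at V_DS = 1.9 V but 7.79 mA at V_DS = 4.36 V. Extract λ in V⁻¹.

λ = 0.0211 V⁻¹

With V_GS fixed, I_D ∝ (1 + λ V_DS) in saturation, so I_D2/I_D1 = (1 + λ V_DS2)/(1 + λ V_DS1).
7.79/7.42 = 1.05 = (1 + 4.36 λ)/(1 + 1.9 λ).
Solving: λ (I_D1 V_DS2 − I_D2 V_DS1) = I_D2 − I_D1, so λ = (7.79 − 7.42) / (7.42 × 4.36 − 7.79 × 1.9) = 0.37 / 17.6 = 0.0211 V⁻¹.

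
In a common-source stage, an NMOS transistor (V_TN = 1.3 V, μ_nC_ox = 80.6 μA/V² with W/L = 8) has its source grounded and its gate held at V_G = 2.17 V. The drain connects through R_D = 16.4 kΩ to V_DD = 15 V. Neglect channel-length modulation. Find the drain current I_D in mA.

V_GS = V_G = 2.17 V, so V_ov = 2.17 − 1.3 = 0.87 V.
k_n = μ_nC_ox · (W/L) = 0.6448 mA/V².
Assume saturation: I_D = ½ k_n V_ov² = 0.5 × 0.6448 × 0.87² = 0.244 mA, giving V_DS = V_DD − I_D R_D = 15 − 0.244 × 16.4 = 11 V.
V_DS = 11 V ≥ V_ov = 0.87 V, confirming saturation.

I_D = 0.244 mA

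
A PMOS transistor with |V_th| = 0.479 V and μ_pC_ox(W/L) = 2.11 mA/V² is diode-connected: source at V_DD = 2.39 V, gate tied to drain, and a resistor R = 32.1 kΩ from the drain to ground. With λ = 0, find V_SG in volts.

With gate tied to drain, V_SG = V_SD ≥ V_SG − |V_th|, so the device is in saturation.
KCL at the drain: ½ k_p (V_SG − |V_th|)² = (V_DD − V_SG)/R.
Let x = V_SG − 0.479. Then 33.9 x² + x − 1.911 = 0, giving x = 0.223 V (positive root), so V_SG = 0.702 V.
I_D = (V_DD − V_SG)/R = (2.39 − 0.702) / 32.1 = 0.0526 mA.

V_SG = 0.702 V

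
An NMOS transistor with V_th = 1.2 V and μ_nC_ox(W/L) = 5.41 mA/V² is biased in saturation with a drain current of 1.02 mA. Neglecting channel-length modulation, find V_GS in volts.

V_GS = 1.81 V

In saturation I_D = ½ k_n (V_GS − V_th)², so V_GS − V_th = √(2 I_D / k_n) = √(2 × 1.02 / 5.41) = 0.614 V.
V_GS = 1.2 + 0.614 = 1.81 V.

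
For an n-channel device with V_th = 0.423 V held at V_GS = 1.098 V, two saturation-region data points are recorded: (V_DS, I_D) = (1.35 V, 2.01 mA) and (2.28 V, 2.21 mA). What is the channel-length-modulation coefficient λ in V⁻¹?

λ = 0.125 V⁻¹

With V_GS fixed, I_D ∝ (1 + λ V_DS) in saturation, so I_D2/I_D1 = (1 + λ V_DS2)/(1 + λ V_DS1).
2.21/2.01 = 1.1 = (1 + 2.28 λ)/(1 + 1.35 λ).
Solving: λ (I_D1 V_DS2 − I_D2 V_DS1) = I_D2 − I_D1, so λ = (2.21 − 2.01) / (2.01 × 2.28 − 2.21 × 1.35) = 0.2 / 1.6 = 0.125 V⁻¹.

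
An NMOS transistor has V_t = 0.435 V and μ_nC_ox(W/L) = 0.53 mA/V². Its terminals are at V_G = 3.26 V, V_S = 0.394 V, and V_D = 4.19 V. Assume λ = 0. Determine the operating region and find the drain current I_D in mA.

Saturation; I_D = 1.57 mA

V_GS = V_G − V_S = 3.26 − 0.394 = 2.87 V; V_DS = V_D − V_S = 4.19 − 0.394 = 3.8 V.
V_ov = V_GS − V_t = 2.87 − 0.435 = 2.43 V.
Since V_DS = 3.8 V ≥ V_ov = 2.43 V, the device is in saturation.
I_D = ½ k_n V_ov² = 0.5 × 0.53 × 2.43² = 1.57 mA.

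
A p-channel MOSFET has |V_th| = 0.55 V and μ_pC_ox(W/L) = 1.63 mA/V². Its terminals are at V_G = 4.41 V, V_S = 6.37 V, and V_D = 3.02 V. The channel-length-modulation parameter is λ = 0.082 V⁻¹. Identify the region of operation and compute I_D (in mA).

Saturation; I_D = 2.07 mA

V_SG = V_S − V_G = 6.37 − 4.41 = 1.96 V; V_SD = V_S − V_D = 6.37 − 3.02 = 3.35 V.
V_ov = V_SG − |V_th| = 1.96 − 0.55 = 1.41 V.
Since V_SD = 3.35 V ≥ V_ov = 1.41 V, the device is in saturation.
I_D = ½ k_p V_ov² (1 + λ V_SD) = 0.5 × 1.63 × 1.41² × (1 + 0.082 × 3.35) = 2.07 mA.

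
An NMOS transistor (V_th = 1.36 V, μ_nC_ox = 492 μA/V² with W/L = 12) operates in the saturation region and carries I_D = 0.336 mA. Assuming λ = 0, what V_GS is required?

V_GS = 1.70 V

k_n = μ_nC_ox · (W/L) = 5.904 mA/V².
In saturation I_D = ½ k_n (V_GS − V_th)², so V_GS − V_th = √(2 I_D / k_n) = √(2 × 0.336 / 5.904) = 0.337 V.
V_GS = 1.36 + 0.337 = 1.7 V.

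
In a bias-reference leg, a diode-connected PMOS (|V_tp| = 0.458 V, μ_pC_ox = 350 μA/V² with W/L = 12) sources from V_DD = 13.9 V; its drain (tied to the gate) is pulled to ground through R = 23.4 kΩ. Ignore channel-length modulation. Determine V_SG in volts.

V_SG = 0.971 V

With gate tied to drain, V_SG = V_SD ≥ V_SG − |V_tp|, so the device is in saturation.
k_p = μ_pC_ox · (W/L) = 4.2 mA/V².
KCL at the drain: ½ k_p (V_SG − |V_tp|)² = (V_DD − V_SG)/R.
Let x = V_SG − 0.458. Then 49.1 x² + x − 13.44 = 0, giving x = 0.513 V (positive root), so V_SG = 0.971 V.
I_D = (V_DD − V_SG)/R = (13.9 − 0.971) / 23.4 = 0.553 mA.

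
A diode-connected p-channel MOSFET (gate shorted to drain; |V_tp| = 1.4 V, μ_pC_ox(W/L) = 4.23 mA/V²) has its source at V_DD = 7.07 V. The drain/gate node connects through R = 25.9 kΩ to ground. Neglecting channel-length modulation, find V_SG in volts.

V_SG = 1.71 V

With gate tied to drain, V_SG = V_SD ≥ V_SG − |V_tp|, so the device is in saturation.
KCL at the drain: ½ k_p (V_SG − |V_tp|)² = (V_DD − V_SG)/R.
Let x = V_SG − 1.4. Then 54.8 x² + x − 5.67 = 0, giving x = 0.313 V (positive root), so V_SG = 1.71 V.
I_D = (V_DD − V_SG)/R = (7.07 − 1.71) / 25.9 = 0.207 mA.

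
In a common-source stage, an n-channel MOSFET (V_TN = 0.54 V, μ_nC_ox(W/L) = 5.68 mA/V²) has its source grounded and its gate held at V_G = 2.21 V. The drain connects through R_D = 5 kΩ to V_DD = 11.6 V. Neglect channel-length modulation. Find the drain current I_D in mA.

V_GS = V_G = 2.21 V, so V_ov = 2.21 − 0.54 = 1.67 V.
Assume saturation: I_D = ½ k_n V_ov² = 0.5 × 5.68 × 1.67² = 7.92 mA, giving V_DS = V_DD − I_D R_D = 11.6 − 7.92 × 5 = -28 V.
But -28 V < V_ov = 1.67 V, so the device is actually in triode.
In triode I_D = k_n[V_ov V_DS − ½ V_DS²] and I_D = (V_DD − V_DS)/R_D. Equating: 14.2 V_DS² − 48.43 V_DS + 11.6 = 0, giving V_DS = 0.259 V (the root below V_ov).
I_D = (11.6 − 0.259) / 5 = 2.27 mA.

I_D = 2.27 mA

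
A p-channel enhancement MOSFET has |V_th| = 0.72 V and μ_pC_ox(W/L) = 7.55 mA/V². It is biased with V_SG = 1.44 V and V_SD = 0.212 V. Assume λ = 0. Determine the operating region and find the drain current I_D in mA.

Triode; I_D = 0.983 mA

V_ov = V_SG − |V_th| = 1.44 − 0.72 = 0.72 V.
Since V_SD = 0.212 V < V_ov = 0.72 V, the device is in the triode region.
I_D = k_p [V_ov · V_SD − ½ V_SD²] = 7.55 × [0.72 × 0.212 − 0.5 × 0.212²] = 0.983 mA.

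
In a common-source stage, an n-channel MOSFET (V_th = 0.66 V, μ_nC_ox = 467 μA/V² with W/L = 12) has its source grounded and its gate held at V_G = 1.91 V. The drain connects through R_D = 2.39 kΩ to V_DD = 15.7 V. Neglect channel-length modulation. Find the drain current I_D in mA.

V_GS = V_G = 1.91 V, so V_ov = 1.91 − 0.66 = 1.25 V.
k_n = μ_nC_ox · (W/L) = 5.604 mA/V².
Assume saturation: I_D = ½ k_n V_ov² = 0.5 × 5.604 × 1.25² = 4.38 mA, giving V_DS = V_DD − I_D R_D = 15.7 − 4.38 × 2.39 = 5.24 V.
V_DS = 5.24 V ≥ V_ov = 1.25 V, confirming saturation.

I_D = 4.38 mA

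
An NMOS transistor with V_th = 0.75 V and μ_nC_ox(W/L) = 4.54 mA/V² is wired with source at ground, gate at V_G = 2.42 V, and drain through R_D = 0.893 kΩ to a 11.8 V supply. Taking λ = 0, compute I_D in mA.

I_D = 6.33 mA

V_GS = V_G = 2.42 V, so V_ov = 2.42 − 0.75 = 1.67 V.
Assume saturation: I_D = ½ k_n V_ov² = 0.5 × 4.54 × 1.67² = 6.33 mA, giving V_DS = V_DD − I_D R_D = 11.8 − 6.33 × 0.893 = 6.15 V.
V_DS = 6.15 V ≥ V_ov = 1.67 V, confirming saturation.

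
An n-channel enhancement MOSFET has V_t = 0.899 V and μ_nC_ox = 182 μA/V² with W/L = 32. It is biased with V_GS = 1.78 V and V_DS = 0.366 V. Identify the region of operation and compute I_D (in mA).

k_n = μ_nC_ox · (W/L) = 5.824 mA/V².
V_ov = V_GS − V_t = 1.78 − 0.899 = 0.881 V.
Since V_DS = 0.366 V < V_ov = 0.881 V, the device is in the triode region.
I_D = k_n [V_ov · V_DS − ½ V_DS²] = 5.824 × [0.881 × 0.366 − 0.5 × 0.366²] = 1.49 mA.

Triode; I_D = 1.49 mA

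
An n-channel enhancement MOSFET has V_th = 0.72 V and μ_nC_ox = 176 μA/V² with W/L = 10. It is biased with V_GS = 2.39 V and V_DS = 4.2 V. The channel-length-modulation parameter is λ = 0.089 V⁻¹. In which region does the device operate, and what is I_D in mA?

k_n = μ_nC_ox · (W/L) = 1.76 mA/V².
V_ov = V_GS − V_th = 2.39 − 0.72 = 1.67 V.
Since V_DS = 4.2 V ≥ V_ov = 1.67 V, the device is in saturation.
I_D = ½ k_n V_ov² (1 + λ V_DS) = 0.5 × 1.76 × 1.67² × (1 + 0.089 × 4.2) = 3.37 mA.

Saturation; I_D = 3.37 mA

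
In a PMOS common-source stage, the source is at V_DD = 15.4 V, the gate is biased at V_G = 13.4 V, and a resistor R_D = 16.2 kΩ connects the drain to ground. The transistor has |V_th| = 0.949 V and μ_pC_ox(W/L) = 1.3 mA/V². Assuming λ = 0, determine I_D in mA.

I_D = 0.718 mA

V_SG = V_DD − V_G = 15.4 − 13.4 = 2 V, so V_ov = 2 − 0.949 = 1.05 V.
Assume saturation: I_D = ½ k_p V_ov² = 0.5 × 1.3 × 1.05² = 0.718 mA, giving V_SD = V_DD − I_D R_D = 15.4 − 0.718 × 16.2 = 3.77 V.
V_SD = 3.77 V ≥ V_ov = 1.05 V, confirming saturation.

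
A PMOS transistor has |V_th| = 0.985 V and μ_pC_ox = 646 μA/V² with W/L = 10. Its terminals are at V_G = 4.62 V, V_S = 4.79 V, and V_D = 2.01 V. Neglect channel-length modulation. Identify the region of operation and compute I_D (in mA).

Cutoff; I_D = 0 mA

V_SG = V_S − V_G = 4.79 − 4.62 = 0.17 V; V_SD = V_S − V_D = 4.79 − 2.01 = 2.78 V.
V_SG = 0.17 V < |V_th| = 0.985 V, so the transistor is in cutoff.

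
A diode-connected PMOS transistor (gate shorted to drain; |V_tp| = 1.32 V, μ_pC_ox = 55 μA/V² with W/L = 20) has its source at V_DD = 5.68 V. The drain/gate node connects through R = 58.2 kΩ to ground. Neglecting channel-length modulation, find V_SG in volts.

With gate tied to drain, V_SG = V_SD ≥ V_SG − |V_tp|, so the device is in saturation.
k_p = μ_pC_ox · (W/L) = 1.1 mA/V².
KCL at the drain: ½ k_p (V_SG − |V_tp|)² = (V_DD − V_SG)/R.
Let x = V_SG − 1.32. Then 32 x² + x − 4.36 = 0, giving x = 0.354 V (positive root), so V_SG = 1.67 V.
I_D = (V_DD − V_SG)/R = (5.68 − 1.67) / 58.2 = 0.0688 mA.

V_SG = 1.67 V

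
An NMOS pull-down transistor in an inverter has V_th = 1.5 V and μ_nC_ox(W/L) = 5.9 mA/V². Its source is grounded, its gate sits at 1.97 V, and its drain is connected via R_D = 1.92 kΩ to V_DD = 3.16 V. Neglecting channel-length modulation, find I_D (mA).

V_GS = V_G = 1.97 V, so V_ov = 1.97 − 1.5 = 0.47 V.
Assume saturation: I_D = ½ k_n V_ov² = 0.5 × 5.9 × 0.47² = 0.652 mA, giving V_DS = V_DD − I_D R_D = 3.16 − 0.652 × 1.92 = 1.91 V.
V_DS = 1.91 V ≥ V_ov = 0.47 V, confirming saturation.

I_D = 0.652 mA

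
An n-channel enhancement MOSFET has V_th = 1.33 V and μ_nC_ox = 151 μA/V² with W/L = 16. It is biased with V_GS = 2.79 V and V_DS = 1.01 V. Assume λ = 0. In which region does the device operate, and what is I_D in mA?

k_n = μ_nC_ox · (W/L) = 2.416 mA/V².
V_ov = V_GS − V_th = 2.79 − 1.33 = 1.46 V.
Since V_DS = 1.01 V < V_ov = 1.46 V, the device is in the triode region.
I_D = k_n [V_ov · V_DS − ½ V_DS²] = 2.416 × [1.46 × 1.01 − 0.5 × 1.01²] = 2.33 mA.

Triode; I_D = 2.33 mA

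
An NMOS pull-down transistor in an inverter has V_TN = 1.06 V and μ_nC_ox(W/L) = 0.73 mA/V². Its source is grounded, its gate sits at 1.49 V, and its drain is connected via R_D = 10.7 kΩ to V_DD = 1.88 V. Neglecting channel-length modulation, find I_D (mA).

V_GS = V_G = 1.49 V, so V_ov = 1.49 − 1.06 = 0.43 V.
Assume saturation: I_D = ½ k_n V_ov² = 0.5 × 0.73 × 0.43² = 0.0675 mA, giving V_DS = V_DD − I_D R_D = 1.88 − 0.0675 × 10.7 = 1.16 V.
V_DS = 1.16 V ≥ V_ov = 0.43 V, confirming saturation.

I_D = 0.0675 mA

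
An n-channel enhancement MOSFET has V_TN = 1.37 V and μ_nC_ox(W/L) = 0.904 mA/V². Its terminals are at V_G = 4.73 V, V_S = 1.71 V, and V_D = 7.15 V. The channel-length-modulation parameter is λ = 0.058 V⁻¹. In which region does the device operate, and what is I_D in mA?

Saturation; I_D = 1.62 mA

V_GS = V_G − V_S = 4.73 − 1.71 = 3.02 V; V_DS = V_D − V_S = 7.15 − 1.71 = 5.44 V.
V_ov = V_GS − V_TN = 3.02 − 1.37 = 1.65 V.
Since V_DS = 5.44 V ≥ V_ov = 1.65 V, the device is in saturation.
I_D = ½ k_n V_ov² (1 + λ V_DS) = 0.5 × 0.904 × 1.65² × (1 + 0.058 × 5.44) = 1.62 mA.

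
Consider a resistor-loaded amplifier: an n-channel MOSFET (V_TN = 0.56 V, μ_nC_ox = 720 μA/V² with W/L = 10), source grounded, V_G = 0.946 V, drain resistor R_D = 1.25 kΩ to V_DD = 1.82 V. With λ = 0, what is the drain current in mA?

I_D = 0.536 mA

V_GS = V_G = 0.946 V, so V_ov = 0.946 − 0.56 = 0.386 V.
k_n = μ_nC_ox · (W/L) = 7.2 mA/V².
Assume saturation: I_D = ½ k_n V_ov² = 0.5 × 7.2 × 0.386² = 0.536 mA, giving V_DS = V_DD − I_D R_D = 1.82 − 0.536 × 1.25 = 1.15 V.
V_DS = 1.15 V ≥ V_ov = 0.386 V, confirming saturation.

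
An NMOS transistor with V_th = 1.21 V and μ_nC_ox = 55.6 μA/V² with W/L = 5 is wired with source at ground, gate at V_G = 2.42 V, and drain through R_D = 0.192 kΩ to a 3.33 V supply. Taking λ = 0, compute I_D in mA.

V_GS = V_G = 2.42 V, so V_ov = 2.42 − 1.21 = 1.21 V.
k_n = μ_nC_ox · (W/L) = 0.278 mA/V².
Assume saturation: I_D = ½ k_n V_ov² = 0.5 × 0.278 × 1.21² = 0.204 mA, giving V_DS = V_DD − I_D R_D = 3.33 − 0.204 × 0.192 = 3.29 V.
V_DS = 3.29 V ≥ V_ov = 1.21 V, confirming saturation.

I_D = 0.204 mA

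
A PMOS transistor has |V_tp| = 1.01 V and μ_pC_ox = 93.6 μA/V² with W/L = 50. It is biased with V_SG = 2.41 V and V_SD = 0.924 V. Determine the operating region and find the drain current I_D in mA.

k_p = μ_pC_ox · (W/L) = 4.68 mA/V².
V_ov = V_SG − |V_tp| = 2.41 − 1.01 = 1.4 V.
Since V_SD = 0.924 V < V_ov = 1.4 V, the device is in the triode region.
I_D = k_p [V_ov · V_SD − ½ V_SD²] = 4.68 × [1.4 × 0.924 − 0.5 × 0.924²] = 4.06 mA.

Triode; I_D = 4.06 mA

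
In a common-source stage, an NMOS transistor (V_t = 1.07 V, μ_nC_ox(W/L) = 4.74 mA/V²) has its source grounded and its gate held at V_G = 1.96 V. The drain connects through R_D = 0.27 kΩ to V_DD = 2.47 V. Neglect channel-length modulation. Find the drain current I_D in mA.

I_D = 1.88 mA

V_GS = V_G = 1.96 V, so V_ov = 1.96 − 1.07 = 0.89 V.
Assume saturation: I_D = ½ k_n V_ov² = 0.5 × 4.74 × 0.89² = 1.88 mA, giving V_DS = V_DD − I_D R_D = 2.47 − 1.88 × 0.27 = 1.96 V.
V_DS = 1.96 V ≥ V_ov = 0.89 V, confirming saturation.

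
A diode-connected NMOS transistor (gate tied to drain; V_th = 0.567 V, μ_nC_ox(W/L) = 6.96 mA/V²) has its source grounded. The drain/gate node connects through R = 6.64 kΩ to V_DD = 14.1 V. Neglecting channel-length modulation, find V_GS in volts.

V_GS = 1.31 V

With gate tied to drain, V_GS = V_DS ≥ V_GS − V_th, so the device is in saturation.
KCL at the drain: ½ k_n (V_GS − V_th)² = (V_DD − V_GS)/R.
Let x = V_GS − 0.567. Then 23.1 x² + x − 13.53 = 0, giving x = 0.744 V (positive root), so V_GS = 1.31 V.
I_D = (V_DD − V_GS)/R = (14.1 − 1.31) / 6.64 = 1.93 mA.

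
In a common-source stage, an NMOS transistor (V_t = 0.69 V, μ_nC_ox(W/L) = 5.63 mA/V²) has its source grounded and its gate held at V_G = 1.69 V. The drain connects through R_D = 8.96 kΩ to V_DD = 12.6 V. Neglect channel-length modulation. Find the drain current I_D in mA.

V_GS = V_G = 1.69 V, so V_ov = 1.69 − 0.69 = 1 V.
Assume saturation: I_D = ½ k_n V_ov² = 0.5 × 5.63 × 1² = 2.81 mA, giving V_DS = V_DD − I_D R_D = 12.6 − 2.81 × 8.96 = -12.6 V.
But -12.6 V < V_ov = 1 V, so the device is actually in triode.
In triode I_D = k_n[V_ov V_DS − ½ V_DS²] and I_D = (V_DD − V_DS)/R_D. Equating: 25.2 V_DS² − 51.44 V_DS + 12.6 = 0, giving V_DS = 0.285 V (the root below V_ov).
I_D = (12.6 − 0.285) / 8.96 = 1.37 mA.

I_D = 1.37 mA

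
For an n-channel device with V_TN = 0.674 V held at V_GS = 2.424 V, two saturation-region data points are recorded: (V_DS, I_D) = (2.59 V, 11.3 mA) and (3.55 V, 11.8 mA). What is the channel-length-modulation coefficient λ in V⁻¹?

With V_GS fixed, I_D ∝ (1 + λ V_DS) in saturation, so I_D2/I_D1 = (1 + λ V_DS2)/(1 + λ V_DS1).
11.8/11.3 = 1.044 = (1 + 3.55 λ)/(1 + 2.59 λ).
Solving: λ (I_D1 V_DS2 − I_D2 V_DS1) = I_D2 − I_D1, so λ = (11.8 − 11.3) / (11.3 × 3.55 − 11.8 × 2.59) = 0.5 / 9.55 = 0.0523 V⁻¹.

λ = 0.0523 V⁻¹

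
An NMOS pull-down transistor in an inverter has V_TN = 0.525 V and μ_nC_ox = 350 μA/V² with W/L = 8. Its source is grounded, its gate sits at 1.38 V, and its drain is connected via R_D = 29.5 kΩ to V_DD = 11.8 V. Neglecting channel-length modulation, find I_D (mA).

V_GS = V_G = 1.38 V, so V_ov = 1.38 − 0.525 = 0.855 V.
k_n = μ_nC_ox · (W/L) = 2.8 mA/V².
Assume saturation: I_D = ½ k_n V_ov² = 0.5 × 2.8 × 0.855² = 1.02 mA, giving V_DS = V_DD − I_D R_D = 11.8 − 1.02 × 29.5 = -18.4 V.
But -18.4 V < V_ov = 0.855 V, so the device is actually in triode.
In triode I_D = k_n[V_ov V_DS − ½ V_DS²] and I_D = (V_DD − V_DS)/R_D. Equating: 41.3 V_DS² − 71.62 V_DS + 11.8 = 0, giving V_DS = 0.184 V (the root below V_ov).
I_D = (11.8 − 0.184) / 29.5 = 0.394 mA.

I_D = 0.394 mA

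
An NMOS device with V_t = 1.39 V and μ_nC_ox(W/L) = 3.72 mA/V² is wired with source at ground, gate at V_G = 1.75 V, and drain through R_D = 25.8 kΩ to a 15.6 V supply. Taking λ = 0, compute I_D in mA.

I_D = 0.241 mA

V_GS = V_G = 1.75 V, so V_ov = 1.75 − 1.39 = 0.36 V.
Assume saturation: I_D = ½ k_n V_ov² = 0.5 × 3.72 × 0.36² = 0.241 mA, giving V_DS = V_DD − I_D R_D = 15.6 − 0.241 × 25.8 = 9.38 V.
V_DS = 9.38 V ≥ V_ov = 0.36 V, confirming saturation.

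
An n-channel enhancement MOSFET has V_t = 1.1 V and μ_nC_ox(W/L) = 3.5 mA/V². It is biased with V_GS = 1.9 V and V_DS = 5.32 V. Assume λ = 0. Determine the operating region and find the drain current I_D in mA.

Saturation; I_D = 1.12 mA

V_ov = V_GS − V_t = 1.9 − 1.1 = 0.8 V.
Since V_DS = 5.32 V ≥ V_ov = 0.8 V, the device is in saturation.
I_D = ½ k_n V_ov² = 0.5 × 3.5 × 0.8² = 1.12 mA.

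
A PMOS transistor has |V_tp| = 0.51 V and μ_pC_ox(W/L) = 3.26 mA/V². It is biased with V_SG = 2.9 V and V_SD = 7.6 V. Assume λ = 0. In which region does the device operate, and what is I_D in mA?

V_ov = V_SG − |V_tp| = 2.9 − 0.51 = 2.39 V.
Since V_SD = 7.6 V ≥ V_ov = 2.39 V, the device is in saturation.
I_D = ½ k_p V_ov² = 0.5 × 3.26 × 2.39² = 9.31 mA.

Saturation; I_D = 9.31 mA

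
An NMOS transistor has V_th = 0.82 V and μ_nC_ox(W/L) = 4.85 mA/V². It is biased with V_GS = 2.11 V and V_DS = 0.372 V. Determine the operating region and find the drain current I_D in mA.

Triode; I_D = 1.99 mA

V_ov = V_GS − V_th = 2.11 − 0.82 = 1.29 V.
Since V_DS = 0.372 V < V_ov = 1.29 V, the device is in the triode region.
I_D = k_n [V_ov · V_DS − ½ V_DS²] = 4.85 × [1.29 × 0.372 − 0.5 × 0.372²] = 1.99 mA.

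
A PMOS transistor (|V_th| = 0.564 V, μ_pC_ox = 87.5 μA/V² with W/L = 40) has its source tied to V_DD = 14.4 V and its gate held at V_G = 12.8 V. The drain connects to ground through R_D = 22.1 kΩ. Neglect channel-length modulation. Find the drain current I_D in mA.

V_SG = V_DD − V_G = 14.4 − 12.8 = 1.6 V, so V_ov = 1.6 − 0.564 = 1.04 V.
k_p = μ_pC_ox · (W/L) = 3.5 mA/V².
Assume saturation: I_D = ½ k_p V_ov² = 0.5 × 3.5 × 1.04² = 1.88 mA, giving V_SD = V_DD − I_D R_D = 14.4 − 1.88 × 22.1 = -27.1 V.
But -27.1 V < V_ov = 1.04 V, so the device is actually in triode.
In triode I_D = k_p[V_ov V_SD − ½ V_SD²] and I_D = (V_DD − V_SD)/R_D. Equating: 38.7 V_SD² − 81.13 V_SD + 14.4 = 0, giving V_SD = 0.196 V (the root below V_ov).
I_D = (14.4 − 0.196) / 22.1 = 0.643 mA.

I_D = 0.643 mA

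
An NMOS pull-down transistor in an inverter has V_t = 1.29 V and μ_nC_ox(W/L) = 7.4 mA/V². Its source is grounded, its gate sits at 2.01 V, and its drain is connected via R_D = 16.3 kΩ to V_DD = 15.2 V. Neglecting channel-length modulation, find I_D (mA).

I_D = 0.920 mA

V_GS = V_G = 2.01 V, so V_ov = 2.01 − 1.29 = 0.72 V.
Assume saturation: I_D = ½ k_n V_ov² = 0.5 × 7.4 × 0.72² = 1.92 mA, giving V_DS = V_DD − I_D R_D = 15.2 − 1.92 × 16.3 = -16.1 V.
But -16.1 V < V_ov = 0.72 V, so the device is actually in triode.
In triode I_D = k_n[V_ov V_DS − ½ V_DS²] and I_D = (V_DD − V_DS)/R_D. Equating: 60.3 V_DS² − 87.85 V_DS + 15.2 = 0, giving V_DS = 0.201 V (the root below V_ov).
I_D = (15.2 − 0.201) / 16.3 = 0.92 mA.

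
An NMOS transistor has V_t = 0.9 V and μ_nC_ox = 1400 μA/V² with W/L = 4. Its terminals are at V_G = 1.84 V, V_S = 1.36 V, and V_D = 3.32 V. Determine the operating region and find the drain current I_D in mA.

V_GS = V_G − V_S = 1.84 − 1.36 = 0.48 V; V_DS = V_D − V_S = 3.32 − 1.36 = 1.96 V.
V_GS = 0.48 V < V_t = 0.9 V, so the transistor is in cutoff.

Cutoff; I_D = 0 mA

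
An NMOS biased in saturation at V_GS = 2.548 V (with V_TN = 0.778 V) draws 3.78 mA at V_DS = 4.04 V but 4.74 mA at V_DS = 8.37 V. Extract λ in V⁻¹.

With V_GS fixed, I_D ∝ (1 + λ V_DS) in saturation, so I_D2/I_D1 = (1 + λ V_DS2)/(1 + λ V_DS1).
4.74/3.78 = 1.254 = (1 + 8.37 λ)/(1 + 4.04 λ).
Solving: λ (I_D1 V_DS2 − I_D2 V_DS1) = I_D2 − I_D1, so λ = (4.74 − 3.78) / (3.78 × 8.37 − 4.74 × 4.04) = 0.96 / 12.5 = 0.0769 V⁻¹.

λ = 0.0769 V⁻¹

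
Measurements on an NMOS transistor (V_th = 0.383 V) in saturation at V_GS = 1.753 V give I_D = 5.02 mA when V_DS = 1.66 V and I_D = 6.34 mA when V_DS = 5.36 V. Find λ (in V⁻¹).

λ = 0.0806 V⁻¹

With V_GS fixed, I_D ∝ (1 + λ V_DS) in saturation, so I_D2/I_D1 = (1 + λ V_DS2)/(1 + λ V_DS1).
6.34/5.02 = 1.263 = (1 + 5.36 λ)/(1 + 1.66 λ).
Solving: λ (I_D1 V_DS2 − I_D2 V_DS1) = I_D2 − I_D1, so λ = (6.34 − 5.02) / (5.02 × 5.36 − 6.34 × 1.66) = 1.32 / 16.4 = 0.0806 V⁻¹.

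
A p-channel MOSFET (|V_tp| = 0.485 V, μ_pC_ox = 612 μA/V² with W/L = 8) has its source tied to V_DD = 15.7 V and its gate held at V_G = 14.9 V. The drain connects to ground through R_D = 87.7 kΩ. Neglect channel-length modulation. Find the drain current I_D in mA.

V_SG = V_DD − V_G = 15.7 − 14.9 = 0.8 V, so V_ov = 0.8 − 0.485 = 0.315 V.
k_p = μ_pC_ox · (W/L) = 4.896 mA/V².
Assume saturation: I_D = ½ k_p V_ov² = 0.5 × 4.896 × 0.315² = 0.243 mA, giving V_SD = V_DD − I_D R_D = 15.7 − 0.243 × 87.7 = -5.6 V.
But -5.6 V < V_ov = 0.315 V, so the device is actually in triode.
In triode I_D = k_p[V_ov V_SD − ½ V_SD²] and I_D = (V_DD − V_SD)/R_D. Equating: 215 V_SD² − 136.3 V_SD + 15.7 = 0, giving V_SD = 0.151 V (the root below V_ov).
I_D = (15.7 − 0.151) / 87.7 = 0.177 mA.

I_D = 0.177 mA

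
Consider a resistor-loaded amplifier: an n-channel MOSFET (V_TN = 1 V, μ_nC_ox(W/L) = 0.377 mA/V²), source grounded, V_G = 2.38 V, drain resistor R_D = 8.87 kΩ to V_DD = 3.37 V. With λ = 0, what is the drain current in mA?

I_D = 0.292 mA

V_GS = V_G = 2.38 V, so V_ov = 2.38 − 1 = 1.38 V.
Assume saturation: I_D = ½ k_n V_ov² = 0.5 × 0.377 × 1.38² = 0.359 mA, giving V_DS = V_DD − I_D R_D = 3.37 − 0.359 × 8.87 = 0.186 V.
But 0.186 V < V_ov = 1.38 V, so the device is actually in triode.
In triode I_D = k_n[V_ov V_DS − ½ V_DS²] and I_D = (V_DD − V_DS)/R_D. Equating: 1.67 V_DS² − 5.615 V_DS + 3.37 = 0, giving V_DS = 0.783 V (the root below V_ov).
I_D = (3.37 − 0.783) / 8.87 = 0.292 mA.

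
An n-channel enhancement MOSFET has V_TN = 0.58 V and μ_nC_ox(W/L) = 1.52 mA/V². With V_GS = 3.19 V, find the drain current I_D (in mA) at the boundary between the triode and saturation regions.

I_D = 5.18 mA

At the boundary V_DS = V_ov = V_GS − V_TN = 3.19 − 0.58 = 2.61 V.
I_D = ½ k_n V_ov² = 0.5 × 1.52 × 2.61² = 5.18 mA.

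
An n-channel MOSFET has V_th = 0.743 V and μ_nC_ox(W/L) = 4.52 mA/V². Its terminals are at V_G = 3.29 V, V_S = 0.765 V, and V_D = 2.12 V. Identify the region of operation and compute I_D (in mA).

Triode; I_D = 6.76 mA

V_GS = V_G − V_S = 3.29 − 0.765 = 2.52 V; V_DS = V_D − V_S = 2.12 − 0.765 = 1.35 V.
V_ov = V_GS − V_th = 2.52 − 0.743 = 1.78 V.
Since V_DS = 1.35 V < V_ov = 1.78 V, the device is in the triode region.
I_D = k_n [V_ov · V_DS − ½ V_DS²] = 4.52 × [1.78 × 1.35 − 0.5 × 1.35²] = 6.76 mA.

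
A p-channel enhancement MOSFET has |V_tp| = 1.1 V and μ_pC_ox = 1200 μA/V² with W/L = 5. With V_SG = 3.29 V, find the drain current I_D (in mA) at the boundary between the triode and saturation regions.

I_D = 14.4 mA

At the boundary V_SD = V_ov = V_SG − |V_tp| = 3.29 − 1.1 = 2.19 V.
k_p = μ_pC_ox · (W/L) = 6 mA/V².
I_D = ½ k_p V_ov² = 0.5 × 6 × 2.19² = 14.4 mA.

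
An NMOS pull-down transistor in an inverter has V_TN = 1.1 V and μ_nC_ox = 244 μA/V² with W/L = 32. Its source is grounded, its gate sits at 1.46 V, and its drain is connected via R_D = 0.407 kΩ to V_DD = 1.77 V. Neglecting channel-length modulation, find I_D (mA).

I_D = 0.506 mA

V_GS = V_G = 1.46 V, so V_ov = 1.46 − 1.1 = 0.36 V.
k_n = μ_nC_ox · (W/L) = 7.808 mA/V².
Assume saturation: I_D = ½ k_n V_ov² = 0.5 × 7.808 × 0.36² = 0.506 mA, giving V_DS = V_DD − I_D R_D = 1.77 − 0.506 × 0.407 = 1.56 V.
V_DS = 1.56 V ≥ V_ov = 0.36 V, confirming saturation.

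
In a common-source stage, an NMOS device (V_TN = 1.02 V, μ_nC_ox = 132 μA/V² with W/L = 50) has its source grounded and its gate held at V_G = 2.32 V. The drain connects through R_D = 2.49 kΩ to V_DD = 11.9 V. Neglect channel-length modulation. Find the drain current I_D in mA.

V_GS = V_G = 2.32 V, so V_ov = 2.32 − 1.02 = 1.3 V.
k_n = μ_nC_ox · (W/L) = 6.6 mA/V².
Assume saturation: I_D = ½ k_n V_ov² = 0.5 × 6.6 × 1.3² = 5.58 mA, giving V_DS = V_DD − I_D R_D = 11.9 − 5.58 × 2.49 = -1.99 V.
But -1.99 V < V_ov = 1.3 V, so the device is actually in triode.
In triode I_D = k_n[V_ov V_DS − ½ V_DS²] and I_D = (V_DD − V_DS)/R_D. Equating: 8.22 V_DS² − 22.36 V_DS + 11.9 = 0, giving V_DS = 0.725 V (the root below V_ov).
I_D = (11.9 − 0.725) / 2.49 = 4.49 mA.

I_D = 4.49 mA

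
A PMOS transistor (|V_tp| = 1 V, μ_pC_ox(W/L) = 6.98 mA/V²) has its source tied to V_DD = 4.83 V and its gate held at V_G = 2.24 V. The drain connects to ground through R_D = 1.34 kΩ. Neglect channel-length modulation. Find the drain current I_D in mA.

V_SG = V_DD − V_G = 4.83 − 2.24 = 2.59 V, so V_ov = 2.59 − 1 = 1.59 V.
Assume saturation: I_D = ½ k_p V_ov² = 0.5 × 6.98 × 1.59² = 8.82 mA, giving V_SD = V_DD − I_D R_D = 4.83 − 8.82 × 1.34 = -6.99 V.
But -6.99 V < V_ov = 1.59 V, so the device is actually in triode.
In triode I_D = k_p[V_ov V_SD − ½ V_SD²] and I_D = (V_DD − V_SD)/R_D. Equating: 4.68 V_SD² − 15.87 V_SD + 4.83 = 0, giving V_SD = 0.338 V (the root below V_ov).
I_D = (4.83 − 0.338) / 1.34 = 3.35 mA.

I_D = 3.35 mA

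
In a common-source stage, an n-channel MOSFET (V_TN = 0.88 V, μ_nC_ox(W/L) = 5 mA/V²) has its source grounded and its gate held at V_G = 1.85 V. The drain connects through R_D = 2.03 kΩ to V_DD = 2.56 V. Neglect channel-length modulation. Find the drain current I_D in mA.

I_D = 1.13 mA

V_GS = V_G = 1.85 V, so V_ov = 1.85 − 0.88 = 0.97 V.
Assume saturation: I_D = ½ k_n V_ov² = 0.5 × 5 × 0.97² = 2.35 mA, giving V_DS = V_DD − I_D R_D = 2.56 − 2.35 × 2.03 = -2.22 V.
But -2.22 V < V_ov = 0.97 V, so the device is actually in triode.
In triode I_D = k_n[V_ov V_DS − ½ V_DS²] and I_D = (V_DD − V_DS)/R_D. Equating: 5.07 V_DS² − 10.85 V_DS + 2.56 = 0, giving V_DS = 0.27 V (the root below V_ov).
I_D = (2.56 − 0.27) / 2.03 = 1.13 mA.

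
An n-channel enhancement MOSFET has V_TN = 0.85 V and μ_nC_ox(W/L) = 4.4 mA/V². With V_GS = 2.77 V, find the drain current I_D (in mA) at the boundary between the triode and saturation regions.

I_D = 8.11 mA

At the boundary V_DS = V_ov = V_GS − V_TN = 2.77 − 0.85 = 1.92 V.
I_D = ½ k_n V_ov² = 0.5 × 4.4 × 1.92² = 8.11 mA.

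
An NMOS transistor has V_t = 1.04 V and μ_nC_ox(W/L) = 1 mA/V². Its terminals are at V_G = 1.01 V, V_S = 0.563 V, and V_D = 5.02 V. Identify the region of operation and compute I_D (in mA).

V_GS = V_G − V_S = 1.01 − 0.563 = 0.447 V; V_DS = V_D − V_S = 5.02 − 0.563 = 4.46 V.
V_GS = 0.447 V < V_t = 1.04 V, so the transistor is in cutoff.

Cutoff; I_D = 0 mA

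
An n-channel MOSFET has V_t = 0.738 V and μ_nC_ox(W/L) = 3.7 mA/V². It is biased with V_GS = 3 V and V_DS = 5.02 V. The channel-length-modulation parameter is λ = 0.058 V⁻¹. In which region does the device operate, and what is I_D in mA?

Saturation; I_D = 12.2 mA

V_ov = V_GS − V_t = 3 − 0.738 = 2.26 V.
Since V_DS = 5.02 V ≥ V_ov = 2.26 V, the device is in saturation.
I_D = ½ k_n V_ov² (1 + λ V_DS) = 0.5 × 3.7 × 2.26² × (1 + 0.058 × 5.02) = 12.2 mA.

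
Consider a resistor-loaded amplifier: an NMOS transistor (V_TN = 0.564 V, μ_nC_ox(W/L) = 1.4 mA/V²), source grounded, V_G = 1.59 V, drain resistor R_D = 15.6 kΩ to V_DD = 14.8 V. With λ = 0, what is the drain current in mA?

I_D = 0.737 mA

V_GS = V_G = 1.59 V, so V_ov = 1.59 − 0.564 = 1.03 V.
Assume saturation: I_D = ½ k_n V_ov² = 0.5 × 1.4 × 1.03² = 0.737 mA, giving V_DS = V_DD − I_D R_D = 14.8 − 0.737 × 15.6 = 3.3 V.
V_DS = 3.3 V ≥ V_ov = 1.03 V, confirming saturation.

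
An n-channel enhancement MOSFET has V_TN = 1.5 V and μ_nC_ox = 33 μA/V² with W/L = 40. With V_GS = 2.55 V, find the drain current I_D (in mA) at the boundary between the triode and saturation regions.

At the boundary V_DS = V_ov = V_GS − V_TN = 2.55 − 1.5 = 1.05 V.
k_n = μ_nC_ox · (W/L) = 1.32 mA/V².
I_D = ½ k_n V_ov² = 0.5 × 1.32 × 1.05² = 0.728 mA.

I_D = 0.728 mA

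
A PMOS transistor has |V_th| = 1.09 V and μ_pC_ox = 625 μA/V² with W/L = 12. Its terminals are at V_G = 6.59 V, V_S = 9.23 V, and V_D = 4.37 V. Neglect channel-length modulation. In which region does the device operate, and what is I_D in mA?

V_SG = V_S − V_G = 9.23 − 6.59 = 2.64 V; V_SD = V_S − V_D = 9.23 − 4.37 = 4.86 V.
k_p = μ_pC_ox · (W/L) = 7.5 mA/V².
V_ov = V_SG − |V_th| = 2.64 − 1.09 = 1.55 V.
Since V_SD = 4.86 V ≥ V_ov = 1.55 V, the device is in saturation.
I_D = ½ k_p V_ov² = 0.5 × 7.5 × 1.55² = 9.01 mA.

Saturation; I_D = 9.01 mA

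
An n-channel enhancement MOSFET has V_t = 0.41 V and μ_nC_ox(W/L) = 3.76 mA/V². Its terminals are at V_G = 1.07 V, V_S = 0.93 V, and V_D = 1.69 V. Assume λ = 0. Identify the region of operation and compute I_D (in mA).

Cutoff; I_D = 0 mA

V_GS = V_G − V_S = 1.07 − 0.93 = 0.14 V; V_DS = V_D − V_S = 1.69 − 0.93 = 0.76 V.
V_GS = 0.14 V < V_t = 0.41 V, so the transistor is in cutoff.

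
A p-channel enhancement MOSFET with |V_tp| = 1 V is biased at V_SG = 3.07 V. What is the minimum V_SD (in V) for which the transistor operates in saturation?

V_SD,sat = 2.07 V

The boundary between triode and saturation is V_SD = V_SG − |V_tp| = V_ov.
V_ov = 3.07 − 1 = 2.07 V.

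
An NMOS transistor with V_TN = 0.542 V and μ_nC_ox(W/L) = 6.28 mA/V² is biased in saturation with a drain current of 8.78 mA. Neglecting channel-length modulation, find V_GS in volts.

In saturation I_D = ½ k_n (V_GS − V_TN)², so V_GS − V_TN = √(2 I_D / k_n) = √(2 × 8.78 / 6.28) = 1.67 V.
V_GS = 0.542 + 1.67 = 2.21 V.

V_GS = 2.21 V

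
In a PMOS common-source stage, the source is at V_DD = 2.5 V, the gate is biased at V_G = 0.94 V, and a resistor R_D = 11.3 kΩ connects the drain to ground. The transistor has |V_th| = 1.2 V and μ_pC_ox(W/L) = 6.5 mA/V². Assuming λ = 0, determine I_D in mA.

V_SG = V_DD − V_G = 2.5 − 0.94 = 1.56 V, so V_ov = 1.56 − 1.2 = 0.36 V.
Assume saturation: I_D = ½ k_p V_ov² = 0.5 × 6.5 × 0.36² = 0.421 mA, giving V_SD = V_DD − I_D R_D = 2.5 − 0.421 × 11.3 = -2.26 V.
But -2.26 V < V_ov = 0.36 V, so the device is actually in triode.
In triode I_D = k_p[V_ov V_SD − ½ V_SD²] and I_D = (V_DD − V_SD)/R_D. Equating: 36.7 V_SD² − 27.44 V_SD + 2.5 = 0, giving V_SD = 0.106 V (the root below V_ov).
I_D = (2.5 − 0.106) / 11.3 = 0.212 mA.

I_D = 0.212 mA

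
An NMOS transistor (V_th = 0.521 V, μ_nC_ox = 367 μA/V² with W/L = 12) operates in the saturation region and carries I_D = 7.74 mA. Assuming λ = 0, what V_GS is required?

k_n = μ_nC_ox · (W/L) = 4.404 mA/V².
In saturation I_D = ½ k_n (V_GS − V_th)², so V_GS − V_th = √(2 I_D / k_n) = √(2 × 7.74 / 4.404) = 1.87 V.
V_GS = 0.521 + 1.87 = 2.4 V.

V_GS = 2.40 V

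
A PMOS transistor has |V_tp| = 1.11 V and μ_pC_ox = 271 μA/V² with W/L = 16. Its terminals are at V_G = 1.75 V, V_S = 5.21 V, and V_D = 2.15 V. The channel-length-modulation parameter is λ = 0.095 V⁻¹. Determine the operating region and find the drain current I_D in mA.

V_SG = V_S − V_G = 5.21 − 1.75 = 3.46 V; V_SD = V_S − V_D = 5.21 − 2.15 = 3.06 V.
k_p = μ_pC_ox · (W/L) = 4.336 mA/V².
V_ov = V_SG − |V_tp| = 3.46 − 1.11 = 2.35 V.
Since V_SD = 3.06 V ≥ V_ov = 2.35 V, the device is in saturation.
I_D = ½ k_p V_ov² (1 + λ V_SD) = 0.5 × 4.336 × 2.35² × (1 + 0.095 × 3.06) = 15.5 mA.

Saturation; I_D = 15.5 mA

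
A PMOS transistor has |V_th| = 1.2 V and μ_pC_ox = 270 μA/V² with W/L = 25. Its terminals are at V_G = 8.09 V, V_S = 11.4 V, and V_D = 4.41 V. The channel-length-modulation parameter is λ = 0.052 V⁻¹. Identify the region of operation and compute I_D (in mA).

Saturation; I_D = 20.5 mA

V_SG = V_S − V_G = 11.4 − 8.09 = 3.31 V; V_SD = V_S − V_D = 11.4 − 4.41 = 6.99 V.
k_p = μ_pC_ox · (W/L) = 6.75 mA/V².
V_ov = V_SG − |V_th| = 3.31 − 1.2 = 2.11 V.
Since V_SD = 6.99 V ≥ V_ov = 2.11 V, the device is in saturation.
I_D = ½ k_p V_ov² (1 + λ V_SD) = 0.5 × 6.75 × 2.11² × (1 + 0.052 × 6.99) = 20.5 mA.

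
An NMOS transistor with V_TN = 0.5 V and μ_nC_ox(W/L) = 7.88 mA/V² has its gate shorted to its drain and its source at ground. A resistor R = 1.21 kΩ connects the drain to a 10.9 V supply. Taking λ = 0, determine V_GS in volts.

With gate tied to drain, V_GS = V_DS ≥ V_GS − V_TN, so the device is in saturation.
KCL at the drain: ½ k_n (V_GS − V_TN)² = (V_DD − V_GS)/R.
Let x = V_GS − 0.5. Then 4.77 x² + x − 10.4 = 0, giving x = 1.38 V (positive root), so V_GS = 1.88 V.
I_D = (V_DD − V_GS)/R = (10.9 − 1.88) / 1.21 = 7.46 mA.

V_GS = 1.88 V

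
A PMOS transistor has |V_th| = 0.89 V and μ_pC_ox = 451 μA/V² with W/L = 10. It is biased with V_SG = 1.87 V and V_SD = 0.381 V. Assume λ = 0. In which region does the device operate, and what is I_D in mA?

k_p = μ_pC_ox · (W/L) = 4.51 mA/V².
V_ov = V_SG − |V_th| = 1.87 − 0.89 = 0.98 V.
Since V_SD = 0.381 V < V_ov = 0.98 V, the device is in the triode region.
I_D = k_p [V_ov · V_SD − ½ V_SD²] = 4.51 × [0.98 × 0.381 − 0.5 × 0.381²] = 1.36 mA.

Triode; I_D = 1.36 mA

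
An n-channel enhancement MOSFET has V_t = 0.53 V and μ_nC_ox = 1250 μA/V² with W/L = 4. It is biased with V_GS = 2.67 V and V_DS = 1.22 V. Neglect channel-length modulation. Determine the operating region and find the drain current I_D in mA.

k_n = μ_nC_ox · (W/L) = 5 mA/V².
V_ov = V_GS − V_t = 2.67 − 0.53 = 2.14 V.
Since V_DS = 1.22 V < V_ov = 2.14 V, the device is in the triode region.
I_D = k_n [V_ov · V_DS − ½ V_DS²] = 5 × [2.14 × 1.22 − 0.5 × 1.22²] = 9.33 mA.

Triode; I_D = 9.33 mA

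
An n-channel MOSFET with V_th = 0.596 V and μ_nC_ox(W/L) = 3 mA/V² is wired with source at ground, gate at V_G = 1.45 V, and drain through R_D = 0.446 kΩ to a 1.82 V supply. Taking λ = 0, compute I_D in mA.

I_D = 1.09 mA

V_GS = V_G = 1.45 V, so V_ov = 1.45 − 0.596 = 0.854 V.
Assume saturation: I_D = ½ k_n V_ov² = 0.5 × 3 × 0.854² = 1.09 mA, giving V_DS = V_DD − I_D R_D = 1.82 − 1.09 × 0.446 = 1.33 V.
V_DS = 1.33 V ≥ V_ov = 0.854 V, confirming saturation.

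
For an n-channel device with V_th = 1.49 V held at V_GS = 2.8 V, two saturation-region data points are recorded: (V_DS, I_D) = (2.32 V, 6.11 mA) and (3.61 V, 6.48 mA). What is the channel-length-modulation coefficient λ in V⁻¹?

With V_GS fixed, I_D ∝ (1 + λ V_DS) in saturation, so I_D2/I_D1 = (1 + λ V_DS2)/(1 + λ V_DS1).
6.48/6.11 = 1.061 = (1 + 3.61 λ)/(1 + 2.32 λ).
Solving: λ (I_D1 V_DS2 − I_D2 V_DS1) = I_D2 − I_D1, so λ = (6.48 − 6.11) / (6.11 × 3.61 − 6.48 × 2.32) = 0.37 / 7.02 = 0.0527 V⁻¹.

λ = 0.0527 V⁻¹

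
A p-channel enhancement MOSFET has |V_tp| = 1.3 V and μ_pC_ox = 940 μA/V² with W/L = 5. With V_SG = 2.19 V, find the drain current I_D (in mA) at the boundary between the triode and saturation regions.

At the boundary V_SD = V_ov = V_SG − |V_tp| = 2.19 − 1.3 = 0.89 V.
k_p = μ_pC_ox · (W/L) = 4.7 mA/V².
I_D = ½ k_p V_ov² = 0.5 × 4.7 × 0.89² = 1.86 mA.

I_D = 1.86 mA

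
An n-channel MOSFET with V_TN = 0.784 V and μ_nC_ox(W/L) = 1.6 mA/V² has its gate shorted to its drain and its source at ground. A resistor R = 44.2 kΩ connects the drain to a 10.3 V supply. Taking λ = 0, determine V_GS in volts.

V_GS = 1.29 V

With gate tied to drain, V_GS = V_DS ≥ V_GS − V_TN, so the device is in saturation.
KCL at the drain: ½ k_n (V_GS − V_TN)² = (V_DD − V_GS)/R.
Let x = V_GS − 0.784. Then 35.4 x² + x − 9.516 = 0, giving x = 0.505 V (positive root), so V_GS = 1.29 V.
I_D = (V_DD − V_GS)/R = (10.3 − 1.29) / 44.2 = 0.204 mA.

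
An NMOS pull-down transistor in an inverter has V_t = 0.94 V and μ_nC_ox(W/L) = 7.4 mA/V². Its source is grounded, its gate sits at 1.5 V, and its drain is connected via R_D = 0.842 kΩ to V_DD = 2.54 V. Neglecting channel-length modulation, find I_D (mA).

V_GS = V_G = 1.5 V, so V_ov = 1.5 − 0.94 = 0.56 V.
Assume saturation: I_D = ½ k_n V_ov² = 0.5 × 7.4 × 0.56² = 1.16 mA, giving V_DS = V_DD − I_D R_D = 2.54 − 1.16 × 0.842 = 1.56 V.
V_DS = 1.56 V ≥ V_ov = 0.56 V, confirming saturation.

I_D = 1.16 mA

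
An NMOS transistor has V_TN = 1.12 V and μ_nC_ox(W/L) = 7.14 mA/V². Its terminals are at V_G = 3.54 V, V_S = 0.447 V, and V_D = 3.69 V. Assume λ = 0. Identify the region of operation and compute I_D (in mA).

V_GS = V_G − V_S = 3.54 − 0.447 = 3.09 V; V_DS = V_D − V_S = 3.69 − 0.447 = 3.24 V.
V_ov = V_GS − V_TN = 3.09 − 1.12 = 1.97 V.
Since V_DS = 3.24 V ≥ V_ov = 1.97 V, the device is in saturation.
I_D = ½ k_n V_ov² = 0.5 × 7.14 × 1.97² = 13.9 mA.

Saturation; I_D = 13.9 mA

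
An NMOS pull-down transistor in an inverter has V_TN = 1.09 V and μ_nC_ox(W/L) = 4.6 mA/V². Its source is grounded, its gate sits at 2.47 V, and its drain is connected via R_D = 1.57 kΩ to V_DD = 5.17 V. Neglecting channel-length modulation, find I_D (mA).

V_GS = V_G = 2.47 V, so V_ov = 2.47 − 1.09 = 1.38 V.
Assume saturation: I_D = ½ k_n V_ov² = 0.5 × 4.6 × 1.38² = 4.38 mA, giving V_DS = V_DD − I_D R_D = 5.17 − 4.38 × 1.57 = -1.71 V.
But -1.71 V < V_ov = 1.38 V, so the device is actually in triode.
In triode I_D = k_n[V_ov V_DS − ½ V_DS²] and I_D = (V_DD − V_DS)/R_D. Equating: 3.61 V_DS² − 10.97 V_DS + 5.17 = 0, giving V_DS = 0.584 V (the root below V_ov).
I_D = (5.17 − 0.584) / 1.57 = 2.92 mA.

I_D = 2.92 mA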